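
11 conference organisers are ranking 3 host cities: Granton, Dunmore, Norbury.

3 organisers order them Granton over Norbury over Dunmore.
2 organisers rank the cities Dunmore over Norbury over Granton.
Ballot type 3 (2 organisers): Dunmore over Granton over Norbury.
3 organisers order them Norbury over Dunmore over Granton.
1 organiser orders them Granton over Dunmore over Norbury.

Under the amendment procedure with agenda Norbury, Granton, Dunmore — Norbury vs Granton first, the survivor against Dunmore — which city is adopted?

Dunmore

Round 1: Norbury vs Granton — 5–6, Granton advances.
Round 2: Granton vs Dunmore — 4–7, Dunmore advances.
Dunmore survives the agenda.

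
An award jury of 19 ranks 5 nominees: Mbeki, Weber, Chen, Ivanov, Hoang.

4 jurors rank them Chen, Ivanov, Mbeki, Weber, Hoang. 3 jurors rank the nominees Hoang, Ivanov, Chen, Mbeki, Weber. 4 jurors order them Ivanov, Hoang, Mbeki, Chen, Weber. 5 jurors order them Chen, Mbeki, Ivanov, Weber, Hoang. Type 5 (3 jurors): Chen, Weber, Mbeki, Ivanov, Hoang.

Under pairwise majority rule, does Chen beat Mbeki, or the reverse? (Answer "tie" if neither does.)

Chen

Ballots ranking Chen above Mbeki: 4 + 3 + 5 + 3 = 15.
Ballots ranking Mbeki above Chen: 19 − 15 = 4.
Chen wins the head-to-head 15–4.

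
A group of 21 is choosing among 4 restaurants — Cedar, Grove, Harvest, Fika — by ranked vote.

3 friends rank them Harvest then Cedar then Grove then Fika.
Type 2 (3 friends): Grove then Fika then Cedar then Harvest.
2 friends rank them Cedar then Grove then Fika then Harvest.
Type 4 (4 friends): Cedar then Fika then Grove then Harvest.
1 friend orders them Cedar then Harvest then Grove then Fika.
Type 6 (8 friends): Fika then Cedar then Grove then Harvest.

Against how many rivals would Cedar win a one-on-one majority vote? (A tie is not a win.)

2

Cedar against each rival (21 friends):
Cedar vs Grove: Cedar preferred on 3+2+4+1+8 = 18 ballots; Cedar wins 18–3.
Cedar vs Harvest: 3+2+4+1+8 = 18 for Cedar, 3 for Harvest — Cedar by 18–3.
Cedar vs Fika: Fika, 11–10.
Cedar beats Grove, Harvest; loses to Fika — 2 pairwise wins.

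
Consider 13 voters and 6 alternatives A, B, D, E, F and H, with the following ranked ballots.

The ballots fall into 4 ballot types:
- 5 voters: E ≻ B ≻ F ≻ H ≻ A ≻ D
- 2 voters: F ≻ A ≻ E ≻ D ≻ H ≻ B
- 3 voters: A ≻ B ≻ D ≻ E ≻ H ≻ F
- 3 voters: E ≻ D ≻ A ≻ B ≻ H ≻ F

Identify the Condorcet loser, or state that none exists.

H

Pairwise majorities:
A vs B: A, 8–5.
A vs D: A wins 10–3.
A vs E: E, 8–5.
A vs F: A preferred on 3+3 = 6 ballots; F wins 7–6.
A–H: A 8–5.
B vs D: 5+3 = 8 for B, 5 for D — B by 8–5.
B vs E: 3 for B, 10 for E — E by 10–3.
B–F: B 11–2.
B vs H: B is ranked higher on 5+3+3 = 11 ballots, H on 2. B wins 11–2.
D vs E: 3 to 10, E.
D vs F: 6 to 7, F.
D vs H: 2+3+3 = 8 for D, 5 for H — D by 8–5.
E vs F: E wins 11–2.
E vs H: E is ranked higher on 5+2+3+3 = 13 ballots, H on 0. E wins 13–0.
F vs H: F wins 7–6.
H loses to every other alternative — it is the Condorcet loser.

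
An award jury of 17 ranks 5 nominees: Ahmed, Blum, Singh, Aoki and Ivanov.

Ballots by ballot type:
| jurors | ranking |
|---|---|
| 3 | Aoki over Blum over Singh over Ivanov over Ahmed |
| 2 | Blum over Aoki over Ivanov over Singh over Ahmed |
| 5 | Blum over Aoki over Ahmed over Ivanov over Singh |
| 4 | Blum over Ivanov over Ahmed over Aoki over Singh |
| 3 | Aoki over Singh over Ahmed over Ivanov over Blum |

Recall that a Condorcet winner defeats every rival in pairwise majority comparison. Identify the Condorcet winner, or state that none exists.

Blum

Check each pair by majority over 17 ballots:
Ahmed vs Blum: Blum wins 14–3.
Ahmed vs Singh: Ahmed wins 9–8.
Ahmed vs Aoki: Aoki, 13–4.
Ahmed vs Ivanov: Ivanov wins 9–8.
Blum vs Singh: Blum wins 14–3.
Blum vs Aoki: Blum, 11–6.
Blum vs Ivanov: Blum, 14–3.
Singh–Aoki: Aoki 17–0.
Singh–Ivanov: Ivanov 11–6.
Aoki vs Ivanov: Aoki wins 13–4.
Blum beats each of Ahmed, Singh, Aoki, Ivanov — Blum is the Condorcet winner.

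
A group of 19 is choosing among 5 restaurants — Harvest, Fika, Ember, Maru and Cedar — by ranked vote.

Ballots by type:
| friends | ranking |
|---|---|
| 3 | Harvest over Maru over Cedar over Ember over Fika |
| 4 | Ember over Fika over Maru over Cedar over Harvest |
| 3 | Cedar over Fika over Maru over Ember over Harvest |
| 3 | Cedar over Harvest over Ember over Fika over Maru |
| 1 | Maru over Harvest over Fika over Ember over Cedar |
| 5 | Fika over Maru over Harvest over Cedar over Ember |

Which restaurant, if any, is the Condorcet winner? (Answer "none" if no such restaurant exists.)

Check each pair by majority over 19 ballots:
Harvest vs Fika: Fika, 12–7.
Harvest–Ember: Harvest 12–7.
Harvest vs Maru: Maru wins 13–6.
Harvest–Cedar: Cedar 10–9.
Fika vs Ember: 3+1+5 = 9 for Fika, 10 for Ember — Ember by 10–9.
Fika vs Maru: 15 to 4, Fika.
Fika–Cedar: Fika 10–9.
Ember vs Maru: Ember preferred on 4+3 = 7 ballots; Maru wins 12–7.
Ember vs Cedar: Ember is ranked higher on 4+1 = 5 ballots, Cedar on 14. Cedar wins 14–5.
Maru vs Cedar: Maru is ranked higher on 3+4+1+5 = 13 ballots, Cedar on 6. Maru wins 13–6.
Each restaurant drops at least one matchup (Harvest loses to Fika; Fika loses to Ember; Ember loses to Harvest; Maru loses to Fika; Cedar loses to Fika); the cycle Harvest beats Ember beats Fika beats Harvest rules out a Condorcet winner.

none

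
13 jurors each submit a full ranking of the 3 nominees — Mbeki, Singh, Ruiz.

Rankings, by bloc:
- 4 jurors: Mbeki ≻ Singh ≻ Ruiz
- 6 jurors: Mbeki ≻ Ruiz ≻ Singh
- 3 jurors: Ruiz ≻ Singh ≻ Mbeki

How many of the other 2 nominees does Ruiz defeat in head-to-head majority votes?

Ruiz against each rival (13 jurors):
Ruiz vs Mbeki: Mbeki wins 10–3.
Ruiz–Singh: Ruiz 9–4.
Ruiz beats Singh; loses to Mbeki — 1 pairwise win.

1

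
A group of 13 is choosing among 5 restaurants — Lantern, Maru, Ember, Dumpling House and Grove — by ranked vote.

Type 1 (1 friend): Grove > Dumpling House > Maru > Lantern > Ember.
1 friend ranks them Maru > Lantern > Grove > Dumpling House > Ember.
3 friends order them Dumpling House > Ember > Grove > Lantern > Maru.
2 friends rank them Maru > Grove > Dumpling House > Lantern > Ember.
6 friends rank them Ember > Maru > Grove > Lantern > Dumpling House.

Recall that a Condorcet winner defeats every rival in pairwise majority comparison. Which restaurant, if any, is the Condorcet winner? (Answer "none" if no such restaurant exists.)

Head-to-head results (13 friends):
Lantern vs Maru: Maru, 10–3.
Lantern vs Ember: Ember, 9–4.
Lantern vs Dumpling House: Lantern, 7–6.
Lantern vs Grove: Grove wins 12–1.
Maru–Ember: Ember 9–4.
Maru–Dumpling House: Maru 9–4.
Maru vs Grove: Maru wins 9–4.
Ember vs Dumpling House: Dumpling House, 7–6.
Ember–Grove: Ember 9–4.
Dumpling House–Grove: Grove 10–3.
No restaurant is unbeaten: Lantern loses to Maru; Maru loses to Ember; Ember loses to Dumpling House; Dumpling House loses to Lantern; Grove loses to Maru. In particular Lantern beats Dumpling House beats Ember beats Lantern is a majority cycle — no Condorcet winner exists.

none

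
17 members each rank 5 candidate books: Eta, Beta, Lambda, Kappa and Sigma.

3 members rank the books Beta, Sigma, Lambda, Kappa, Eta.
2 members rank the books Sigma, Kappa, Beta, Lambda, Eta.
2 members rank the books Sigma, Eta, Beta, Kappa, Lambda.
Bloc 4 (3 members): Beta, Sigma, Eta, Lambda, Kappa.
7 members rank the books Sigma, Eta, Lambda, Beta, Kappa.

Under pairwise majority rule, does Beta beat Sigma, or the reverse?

Sigma

Ballots ranking Beta above Sigma: 3 + 3 = 6.
Ballots ranking Sigma above Beta: 17 − 6 = 11.
Sigma wins the head-to-head 11–6.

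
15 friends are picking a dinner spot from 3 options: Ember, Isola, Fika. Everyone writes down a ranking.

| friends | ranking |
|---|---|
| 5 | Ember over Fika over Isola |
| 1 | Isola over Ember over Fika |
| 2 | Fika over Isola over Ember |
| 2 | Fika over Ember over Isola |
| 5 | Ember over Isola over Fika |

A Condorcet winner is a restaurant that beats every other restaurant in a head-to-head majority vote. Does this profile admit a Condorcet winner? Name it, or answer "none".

Ember

Pairwise majorities:
Ember vs Isola: 12 to 3, Ember.
Ember vs Fika: Ember preferred on 5+1+5 = 11 ballots; Ember wins 11–4.
Isola vs Fika: 1+5 = 6 for Isola, 9 for Fika — Fika by 9–6.
Ember beats each of Isola, Fika — Ember is the Condorcet winner.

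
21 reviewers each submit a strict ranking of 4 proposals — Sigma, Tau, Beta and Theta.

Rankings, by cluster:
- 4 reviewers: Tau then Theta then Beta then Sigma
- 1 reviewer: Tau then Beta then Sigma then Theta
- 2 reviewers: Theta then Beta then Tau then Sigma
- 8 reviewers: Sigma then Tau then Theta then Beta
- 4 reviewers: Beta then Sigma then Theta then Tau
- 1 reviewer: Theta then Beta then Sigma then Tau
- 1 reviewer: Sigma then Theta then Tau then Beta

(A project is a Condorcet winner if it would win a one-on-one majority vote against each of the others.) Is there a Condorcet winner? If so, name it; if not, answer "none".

none

Head-to-head results (21 reviewers):
Sigma vs Tau: Sigma is ranked higher on 8+4+1+1 = 14 ballots, Tau on 7. Sigma wins 14–7.
Sigma vs Beta: Sigma is ranked higher on 8+1 = 9 ballots, Beta on 12. Beta wins 12–9.
Sigma vs Theta: 14 to 7, Sigma.
Tau vs Beta: 14 to 7, Tau.
Tau vs Theta: 13 to 8, Tau.
Beta vs Theta: 1+4 = 5 for Beta, 16 for Theta — Theta by 16–5.
Each project drops at least one matchup (Sigma loses to Beta; Tau loses to Sigma; Beta loses to Tau; Theta loses to Sigma); the cycle Sigma > Tau > Beta > Sigma rules out a Condorcet winner.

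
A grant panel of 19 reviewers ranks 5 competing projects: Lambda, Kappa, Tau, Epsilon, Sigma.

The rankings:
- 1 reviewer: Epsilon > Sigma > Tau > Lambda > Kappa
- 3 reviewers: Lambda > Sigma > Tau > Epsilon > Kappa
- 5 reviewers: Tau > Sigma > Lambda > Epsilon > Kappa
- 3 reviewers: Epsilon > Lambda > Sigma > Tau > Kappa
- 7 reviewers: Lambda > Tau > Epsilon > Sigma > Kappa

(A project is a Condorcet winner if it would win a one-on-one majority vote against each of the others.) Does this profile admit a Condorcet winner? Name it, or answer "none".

Lambda

Pairwise majorities:
Lambda vs Kappa: Lambda is ranked higher on 1+3+5+3+7 = 19 ballots, Kappa on 0. Lambda wins 19–0.
Lambda vs Tau: 3+3+7 = 13 for Lambda, 6 for Tau — Lambda by 13–6.
Lambda vs Epsilon: 15 to 4, Lambda.
Lambda–Sigma: Lambda 13–6.
Kappa vs Tau: Tau wins 19–0.
Kappa vs Epsilon: 0 to 19, Epsilon.
Kappa vs Sigma: 0 to 19, Sigma.
Tau vs Epsilon: Tau, 15–4.
Tau vs Sigma: Tau wins 12–7.
Epsilon vs Sigma: 11 to 8, Epsilon.
Lambda beats each of Kappa, Tau, Epsilon, Sigma — Lambda is the Condorcet winner.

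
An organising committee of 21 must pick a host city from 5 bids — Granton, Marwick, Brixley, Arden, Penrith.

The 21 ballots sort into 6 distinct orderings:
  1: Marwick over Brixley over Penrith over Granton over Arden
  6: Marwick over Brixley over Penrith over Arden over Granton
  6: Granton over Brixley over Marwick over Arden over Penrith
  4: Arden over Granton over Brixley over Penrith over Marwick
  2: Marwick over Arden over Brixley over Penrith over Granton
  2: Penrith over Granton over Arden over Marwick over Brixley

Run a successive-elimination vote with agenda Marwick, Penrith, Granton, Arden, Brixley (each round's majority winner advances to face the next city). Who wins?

Brixley

Round 1: Marwick vs Penrith — 15–6, Marwick advances.
Round 2: Marwick vs Granton — 9–12, Granton advances.
Round 3: Granton vs Arden — 9–12, Arden advances.
Round 4: Arden vs Brixley — 8–13, Brixley advances.
Brixley survives the agenda.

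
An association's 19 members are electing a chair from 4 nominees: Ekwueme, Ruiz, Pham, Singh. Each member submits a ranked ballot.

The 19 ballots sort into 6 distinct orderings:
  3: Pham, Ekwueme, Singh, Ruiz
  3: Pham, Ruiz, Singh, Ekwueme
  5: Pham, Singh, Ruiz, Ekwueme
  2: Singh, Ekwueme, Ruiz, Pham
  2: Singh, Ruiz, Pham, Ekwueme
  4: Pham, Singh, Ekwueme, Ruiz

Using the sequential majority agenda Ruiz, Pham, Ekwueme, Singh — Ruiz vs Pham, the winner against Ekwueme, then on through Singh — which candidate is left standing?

Pham

Round 1: Ruiz vs Pham — 4–15, Pham advances.
Round 2: Pham vs Ekwueme — 17–2, Pham advances.
Round 3: Pham vs Singh — 15–4, Pham advances.
Pham survives the agenda.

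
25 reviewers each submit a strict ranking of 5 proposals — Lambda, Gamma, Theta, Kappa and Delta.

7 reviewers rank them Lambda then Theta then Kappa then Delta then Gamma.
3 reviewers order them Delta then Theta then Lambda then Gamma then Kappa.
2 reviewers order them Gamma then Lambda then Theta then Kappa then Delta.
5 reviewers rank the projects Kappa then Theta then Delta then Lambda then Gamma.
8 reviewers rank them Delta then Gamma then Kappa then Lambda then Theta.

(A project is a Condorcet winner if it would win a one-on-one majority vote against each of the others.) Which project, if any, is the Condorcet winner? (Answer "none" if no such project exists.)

Check each pair by majority over 25 ballots:
Lambda–Gamma: Lambda 15–10.
Lambda vs Theta: Lambda wins 17–8.
Lambda vs Kappa: Kappa wins 13–12.
Lambda vs Delta: Delta, 16–9.
Gamma–Theta: Theta 15–10.
Gamma vs Kappa: Gamma, 13–12.
Gamma vs Delta: Delta wins 23–2.
Theta–Kappa: Kappa 13–12.
Theta vs Delta: Theta wins 14–11.
Kappa vs Delta: Kappa, 14–11.
Every project loses at least once (Lambda loses to Kappa; Gamma loses to Lambda; Theta loses to Lambda; Kappa loses to Gamma; Delta loses to Theta). The majority relation contains the cycle Lambda beats Gamma beats Kappa beats Lambda, so there is no Condorcet winner.

none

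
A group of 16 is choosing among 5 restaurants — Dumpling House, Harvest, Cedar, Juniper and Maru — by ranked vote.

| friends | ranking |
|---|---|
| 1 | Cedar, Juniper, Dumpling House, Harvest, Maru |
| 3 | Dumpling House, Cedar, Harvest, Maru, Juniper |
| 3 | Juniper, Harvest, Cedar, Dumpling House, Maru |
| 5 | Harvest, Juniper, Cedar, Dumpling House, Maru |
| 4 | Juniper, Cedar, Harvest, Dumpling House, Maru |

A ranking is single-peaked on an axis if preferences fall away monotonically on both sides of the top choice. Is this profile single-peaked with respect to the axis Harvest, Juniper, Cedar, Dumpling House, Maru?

Axis positions: Harvest=1, Juniper=2, Cedar=3, Dumpling House=4, Maru=5.
Faction 1 (peak Cedar at position 3): ranking walks positions 3-2-4-1-5, expanding outward from the peak — single-peaked.
Faction 2: ranking walks positions 4-3-1-5-2; Harvest is ranked above Juniper even though Juniper lies between Harvest and the peak Dumpling House on the axis — preferences dip and rise again. Not single-peaked.
Faction 3 (peak Juniper at position 2): ranking walks positions 2-1-3-4-5, expanding outward from the peak — single-peaked.
Faction 4 (peak Harvest at position 1): ranking walks positions 1-2-3-4-5, expanding outward from the peak — single-peaked.
Faction 5 (peak Juniper at position 2): ranking walks positions 2-3-1-4-5, expanding outward from the peak — single-peaked.
Faction 2 violates single-peakedness, so the profile is not single-peaked on this axis.

no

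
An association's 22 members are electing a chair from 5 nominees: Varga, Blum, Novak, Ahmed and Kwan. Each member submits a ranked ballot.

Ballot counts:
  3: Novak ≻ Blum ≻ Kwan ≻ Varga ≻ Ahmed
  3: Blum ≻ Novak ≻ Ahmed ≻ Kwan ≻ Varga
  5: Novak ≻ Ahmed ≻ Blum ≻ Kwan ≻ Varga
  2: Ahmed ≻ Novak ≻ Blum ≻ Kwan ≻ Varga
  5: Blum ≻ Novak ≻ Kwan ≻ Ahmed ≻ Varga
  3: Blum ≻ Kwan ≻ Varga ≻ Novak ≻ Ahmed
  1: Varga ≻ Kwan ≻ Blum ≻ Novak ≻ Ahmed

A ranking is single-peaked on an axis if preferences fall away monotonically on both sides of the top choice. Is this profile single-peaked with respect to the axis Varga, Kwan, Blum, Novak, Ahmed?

yes

Axis positions: Varga=1, Kwan=2, Blum=3, Novak=4, Ahmed=5.
Cluster 1 (peak Novak at position 4): ranking walks positions 4-3-2-1-5, expanding outward from the peak — single-peaked.
Cluster 2 (peak Blum at position 3): ranking walks positions 3-4-5-2-1, expanding outward from the peak — single-peaked.
Cluster 3 (peak Novak at position 4): ranking walks positions 4-5-3-2-1, expanding outward from the peak — single-peaked.
Cluster 4 (peak Ahmed at position 5): ranking walks positions 5-4-3-2-1, expanding outward from the peak — single-peaked.
Cluster 5 (peak Blum at position 3): ranking walks positions 3-4-2-5-1, expanding outward from the peak — single-peaked.
Cluster 6 (peak Blum at position 3): ranking walks positions 3-2-1-4-5, expanding outward from the peak — single-peaked.
Cluster 7 (peak Varga at position 1): ranking walks positions 1-2-3-4-5, expanding outward from the peak — single-peaked.
Every ranking is single-peaked on this axis.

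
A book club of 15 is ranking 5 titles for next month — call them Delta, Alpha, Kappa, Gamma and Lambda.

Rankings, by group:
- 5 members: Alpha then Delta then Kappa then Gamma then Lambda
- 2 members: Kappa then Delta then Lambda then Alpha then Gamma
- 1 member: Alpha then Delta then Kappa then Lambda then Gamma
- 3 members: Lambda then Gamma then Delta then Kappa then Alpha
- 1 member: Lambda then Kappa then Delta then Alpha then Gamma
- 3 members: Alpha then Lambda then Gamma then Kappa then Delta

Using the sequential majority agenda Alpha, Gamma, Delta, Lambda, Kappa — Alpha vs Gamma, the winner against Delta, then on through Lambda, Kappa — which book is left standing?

Alpha

Round 1: Alpha vs Gamma — 12–3, Alpha advances.
Round 2: Alpha vs Delta — 9–6, Alpha advances.
Round 3: Alpha vs Lambda — 9–6, Alpha advances.
Round 4: Alpha vs Kappa — 9–6, Alpha advances.
The agenda winner is Alpha.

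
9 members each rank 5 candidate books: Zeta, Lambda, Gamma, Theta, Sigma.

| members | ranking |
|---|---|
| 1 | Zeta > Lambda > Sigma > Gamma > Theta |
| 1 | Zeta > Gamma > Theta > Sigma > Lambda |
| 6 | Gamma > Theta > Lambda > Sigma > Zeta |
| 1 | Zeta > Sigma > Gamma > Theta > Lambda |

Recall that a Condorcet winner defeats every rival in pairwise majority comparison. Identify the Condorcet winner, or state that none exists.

Gamma

Pairwise majorities:
Zeta vs Lambda: Zeta preferred on 1+1+1 = 3 ballots; Lambda wins 6–3.
Zeta vs Gamma: Zeta is ranked higher on 1+1+1 = 3 ballots, Gamma on 6. Gamma wins 6–3.
Zeta vs Theta: 1+1+1 = 3 for Zeta, 6 for Theta — Theta by 6–3.
Zeta vs Sigma: Zeta is ranked higher on 1+1+1 = 3 ballots, Sigma on 6. Sigma wins 6–3.
Lambda vs Gamma: 1 to 8, Gamma.
Lambda vs Theta: Lambda preferred on 1 ballot; Theta wins 8–1.
Lambda vs Sigma: 1+6 = 7 for Lambda, 2 for Sigma — Lambda by 7–2.
Gamma vs Theta: Gamma is ranked higher on 1+1+6+1 = 9 ballots, Theta on 0. Gamma wins 9–0.
Gamma vs Sigma: 1+6 = 7 for Gamma, 2 for Sigma — Gamma by 7–2.
Theta vs Sigma: 7 to 2, Theta.
Gamma defeats every rival head-to-head and is the Condorcet winner.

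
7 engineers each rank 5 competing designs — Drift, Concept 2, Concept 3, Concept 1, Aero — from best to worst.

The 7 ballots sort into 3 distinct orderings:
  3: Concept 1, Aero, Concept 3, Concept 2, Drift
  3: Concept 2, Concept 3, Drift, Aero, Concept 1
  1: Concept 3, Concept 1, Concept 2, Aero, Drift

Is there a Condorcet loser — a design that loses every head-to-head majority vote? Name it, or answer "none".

Pairwise majorities:
Drift vs Concept 2: Concept 2, 7–0.
Drift vs Concept 3: 0 for Drift, 7 for Concept 3 — Concept 3 by 7–0.
Drift vs Concept 1: Concept 1 wins 4–3.
Drift–Aero: Aero 4–3.
Concept 2 vs Concept 3: 3 for Concept 2, 4 for Concept 3 — Concept 3 by 4–3.
Concept 2 vs Concept 1: Concept 1 wins 4–3.
Concept 2 vs Aero: 4 to 3, Concept 2.
Concept 3 vs Concept 1: Concept 3 is ranked higher on 3+1 = 4 ballots, Concept 1 on 3. Concept 3 wins 4–3.
Concept 3 vs Aero: Concept 3 preferred on 3+1 = 4 ballots; Concept 3 wins 4–3.
Concept 1 vs Aero: Concept 1 preferred on 3+1 = 4 ballots; Concept 1 wins 4–3.
Drift loses to every other design — it is the Condorcet loser.

Drift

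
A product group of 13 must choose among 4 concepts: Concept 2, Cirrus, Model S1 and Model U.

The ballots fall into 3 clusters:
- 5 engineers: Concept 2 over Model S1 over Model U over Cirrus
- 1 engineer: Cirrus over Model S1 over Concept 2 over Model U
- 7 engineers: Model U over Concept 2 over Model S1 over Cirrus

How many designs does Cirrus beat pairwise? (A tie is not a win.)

0

Cirrus against each rival (13 engineers):
Cirrus vs Concept 2: Cirrus preferred on 1 ballot; Concept 2 wins 12–1.
Cirrus vs Model S1: Model S1, 12–1.
Cirrus vs Model U: 1 to 12, Model U.
Cirrus beats no one; loses to Concept 2, Model S1, Model U — 0 pairwise wins.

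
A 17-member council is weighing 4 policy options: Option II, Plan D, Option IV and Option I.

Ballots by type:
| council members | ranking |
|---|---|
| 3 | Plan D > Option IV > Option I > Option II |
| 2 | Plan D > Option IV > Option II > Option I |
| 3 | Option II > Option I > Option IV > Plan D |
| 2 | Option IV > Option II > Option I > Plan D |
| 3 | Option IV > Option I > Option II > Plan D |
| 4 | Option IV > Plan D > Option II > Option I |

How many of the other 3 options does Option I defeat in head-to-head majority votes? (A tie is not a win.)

0

Option I against each rival (17 council members):
Option I vs Option II: Option II wins 11–6.
Option I vs Plan D: Plan D wins 9–8.
Option I vs Option IV: Option I preferred on 3 ballots; Option IV wins 14–3.
Option I beats no one; loses to Option II, Plan D, Option IV — 0 pairwise wins.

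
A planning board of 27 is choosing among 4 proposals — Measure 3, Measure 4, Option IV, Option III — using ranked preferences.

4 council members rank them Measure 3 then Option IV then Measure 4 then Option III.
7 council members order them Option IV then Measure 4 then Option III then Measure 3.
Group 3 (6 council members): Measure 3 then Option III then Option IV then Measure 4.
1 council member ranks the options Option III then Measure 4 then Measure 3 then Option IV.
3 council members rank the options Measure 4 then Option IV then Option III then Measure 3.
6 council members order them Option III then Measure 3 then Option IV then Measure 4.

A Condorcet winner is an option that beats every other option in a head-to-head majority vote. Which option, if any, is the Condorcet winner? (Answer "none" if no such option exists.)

none

Pairwise majorities:
Measure 3 vs Measure 4: Measure 3 preferred on 4+6+6 = 16 ballots; Measure 3 wins 16–11.
Measure 3 vs Option IV: Measure 3 is ranked higher on 4+6+1+6 = 17 ballots, Option IV on 10. Measure 3 wins 17–10.
Measure 3 vs Option III: Measure 3 is ranked higher on 4+6 = 10 ballots, Option III on 17. Option III wins 17–10.
Measure 4 vs Option IV: Measure 4 is ranked higher on 1+3 = 4 ballots, Option IV on 23. Option IV wins 23–4.
Measure 4 vs Option III: 14 to 13, Measure 4.
Option IV vs Option III: 14 to 13, Option IV.
Every option loses at least once (Measure 3 loses to Option III; Measure 4 loses to Measure 3; Option IV loses to Measure 3; Option III loses to Measure 4). The majority relation contains the cycle Measure 3 > Measure 4 > Option III > Measure 3, so there is no Condorcet winner.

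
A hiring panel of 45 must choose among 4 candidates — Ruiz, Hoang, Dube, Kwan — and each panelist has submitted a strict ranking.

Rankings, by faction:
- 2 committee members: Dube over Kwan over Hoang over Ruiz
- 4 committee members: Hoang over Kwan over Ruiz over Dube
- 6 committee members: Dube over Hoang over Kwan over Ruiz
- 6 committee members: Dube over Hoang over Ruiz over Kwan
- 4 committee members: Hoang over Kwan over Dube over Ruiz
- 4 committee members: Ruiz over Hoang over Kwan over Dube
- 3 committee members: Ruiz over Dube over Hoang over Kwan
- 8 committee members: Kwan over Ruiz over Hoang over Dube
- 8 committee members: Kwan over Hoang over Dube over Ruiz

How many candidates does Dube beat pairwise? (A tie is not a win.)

1

Dube against each rival (45 committee members):
Dube vs Ruiz: 26 to 19, Dube.
Dube vs Hoang: Dube preferred on 2+6+6+3 = 17 ballots; Hoang wins 28–17.
Dube vs Kwan: Kwan wins 28–17.
Dube beats Ruiz; loses to Hoang, Kwan — 1 pairwise win.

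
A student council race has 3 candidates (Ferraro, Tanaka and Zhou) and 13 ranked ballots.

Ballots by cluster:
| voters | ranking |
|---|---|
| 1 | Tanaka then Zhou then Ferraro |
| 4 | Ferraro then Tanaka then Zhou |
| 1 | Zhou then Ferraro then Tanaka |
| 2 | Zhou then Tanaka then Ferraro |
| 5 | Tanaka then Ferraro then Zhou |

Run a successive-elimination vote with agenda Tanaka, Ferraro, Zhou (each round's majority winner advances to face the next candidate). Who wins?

Tanaka

Round 1: Tanaka vs Ferraro — 8–5, Tanaka advances.
Round 2: Tanaka vs Zhou — 10–3, Tanaka advances.
The agenda winner is Tanaka.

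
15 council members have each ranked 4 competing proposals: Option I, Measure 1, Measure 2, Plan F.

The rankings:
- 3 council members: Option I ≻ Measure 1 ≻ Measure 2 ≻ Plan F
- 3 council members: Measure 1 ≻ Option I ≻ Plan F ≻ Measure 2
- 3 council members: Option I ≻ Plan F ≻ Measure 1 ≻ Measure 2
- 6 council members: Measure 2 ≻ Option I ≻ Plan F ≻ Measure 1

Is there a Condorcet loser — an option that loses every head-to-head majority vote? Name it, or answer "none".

Pairwise majorities:
Option I vs Measure 1: Option I preferred on 3+3+6 = 12 ballots; Option I wins 12–3.
Option I vs Measure 2: 3+3+3 = 9 for Option I, 6 for Measure 2 — Option I by 9–6.
Option I vs Plan F: Option I wins 15–0.
Measure 1–Measure 2: Measure 1 9–6.
Measure 1–Plan F: Plan F 9–6.
Measure 2–Plan F: Measure 2 9–6.
Every option wins at least one matchup (Option I beats Measure 1; Measure 1 beats Measure 2; Measure 2 beats Plan F; Plan F beats Measure 1), so there is no Condorcet loser.

none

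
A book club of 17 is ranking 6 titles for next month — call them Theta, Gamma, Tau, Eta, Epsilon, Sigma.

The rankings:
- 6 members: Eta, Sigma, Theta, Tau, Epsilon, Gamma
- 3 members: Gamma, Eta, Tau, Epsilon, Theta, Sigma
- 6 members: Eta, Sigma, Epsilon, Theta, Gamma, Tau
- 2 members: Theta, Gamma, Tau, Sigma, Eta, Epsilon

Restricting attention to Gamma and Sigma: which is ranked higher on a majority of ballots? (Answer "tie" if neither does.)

Ballots ranking Gamma above Sigma: 3 + 2 = 5.
Ballots ranking Sigma above Gamma: 17 − 5 = 12.
Sigma wins the head-to-head 12–5.

Sigma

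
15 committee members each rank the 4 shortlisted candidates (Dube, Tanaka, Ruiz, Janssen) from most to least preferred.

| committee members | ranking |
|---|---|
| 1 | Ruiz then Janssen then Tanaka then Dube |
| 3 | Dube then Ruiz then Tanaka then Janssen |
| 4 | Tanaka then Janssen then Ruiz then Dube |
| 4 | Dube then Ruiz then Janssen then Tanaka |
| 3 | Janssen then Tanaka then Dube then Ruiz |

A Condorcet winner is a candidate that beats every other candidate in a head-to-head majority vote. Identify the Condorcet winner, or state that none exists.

Head-to-head results (15 committee members):
Dube vs Tanaka: 7 to 8, Tanaka.
Dube vs Ruiz: 10 to 5, Dube.
Dube vs Janssen: Dube preferred on 3+4 = 7 ballots; Janssen wins 8–7.
Tanaka vs Ruiz: 7 to 8, Ruiz.
Tanaka vs Janssen: 7 to 8, Janssen.
Ruiz vs Janssen: Ruiz preferred on 1+3+4 = 8 ballots; Ruiz wins 8–7.
No candidate is unbeaten: Dube loses to Tanaka; Tanaka loses to Ruiz; Ruiz loses to Dube; Janssen loses to Ruiz. In particular Dube → Ruiz → Tanaka → Dube is a majority cycle — no Condorcet winner exists.

none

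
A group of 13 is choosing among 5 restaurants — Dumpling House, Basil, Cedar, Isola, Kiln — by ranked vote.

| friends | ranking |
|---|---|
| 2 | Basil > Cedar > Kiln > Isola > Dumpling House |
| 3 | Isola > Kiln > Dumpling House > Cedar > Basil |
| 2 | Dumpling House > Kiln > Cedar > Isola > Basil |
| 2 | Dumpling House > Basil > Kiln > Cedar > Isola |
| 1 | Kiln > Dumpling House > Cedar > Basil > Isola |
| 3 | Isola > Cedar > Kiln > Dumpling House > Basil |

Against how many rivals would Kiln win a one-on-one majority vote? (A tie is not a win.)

4

Kiln against each rival (13 friends):
Kiln vs Dumpling House: Kiln preferred on 2+3+1+3 = 9 ballots; Kiln wins 9–4.
Kiln vs Basil: Kiln preferred on 3+2+1+3 = 9 ballots; Kiln wins 9–4.
Kiln vs Cedar: 8 to 5, Kiln.
Kiln–Isola: Kiln 7–6.
Kiln beats Dumpling House, Basil, Cedar, Isola — 4 pairwise wins.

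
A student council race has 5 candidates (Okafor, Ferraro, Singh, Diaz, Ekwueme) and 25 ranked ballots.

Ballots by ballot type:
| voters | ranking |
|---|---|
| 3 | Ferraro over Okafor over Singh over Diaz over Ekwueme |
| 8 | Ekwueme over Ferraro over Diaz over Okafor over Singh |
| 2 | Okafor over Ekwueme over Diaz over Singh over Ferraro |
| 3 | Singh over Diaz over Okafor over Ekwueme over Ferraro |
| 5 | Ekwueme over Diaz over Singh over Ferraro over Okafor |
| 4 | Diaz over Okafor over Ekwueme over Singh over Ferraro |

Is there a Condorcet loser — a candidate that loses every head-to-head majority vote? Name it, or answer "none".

none

Pairwise majorities:
Okafor vs Ferraro: 9 to 16, Ferraro.
Okafor vs Singh: 3+8+2+4 = 17 for Okafor, 8 for Singh — Okafor by 17–8.
Okafor vs Diaz: Diaz, 20–5.
Okafor vs Ekwueme: Ekwueme wins 13–12.
Ferraro–Singh: Singh 14–11.
Ferraro–Diaz: Diaz 14–11.
Ferraro vs Ekwueme: 3 to 22, Ekwueme.
Singh vs Diaz: 3+3 = 6 for Singh, 19 for Diaz — Diaz by 19–6.
Singh–Ekwueme: Ekwueme 19–6.
Diaz vs Ekwueme: 3+3+4 = 10 for Diaz, 15 for Ekwueme — Ekwueme by 15–10.
Every candidate wins at least one matchup (Okafor beats Singh; Ferraro beats Okafor; Singh beats Ferraro; Diaz beats Okafor; Ekwueme beats Okafor), so there is no Condorcet loser.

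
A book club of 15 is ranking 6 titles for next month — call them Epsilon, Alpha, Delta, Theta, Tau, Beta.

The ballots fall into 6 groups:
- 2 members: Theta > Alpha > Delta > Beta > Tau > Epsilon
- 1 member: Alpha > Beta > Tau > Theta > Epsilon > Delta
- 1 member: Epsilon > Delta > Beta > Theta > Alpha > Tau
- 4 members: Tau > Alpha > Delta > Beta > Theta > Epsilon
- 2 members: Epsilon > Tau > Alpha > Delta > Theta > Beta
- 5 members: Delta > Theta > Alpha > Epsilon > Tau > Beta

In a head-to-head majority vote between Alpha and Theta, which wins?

Theta

Ballots ranking Alpha above Theta: 1 + 4 + 2 = 7.
Ballots ranking Theta above Alpha: 15 − 7 = 8.
Theta wins the head-to-head 8–7.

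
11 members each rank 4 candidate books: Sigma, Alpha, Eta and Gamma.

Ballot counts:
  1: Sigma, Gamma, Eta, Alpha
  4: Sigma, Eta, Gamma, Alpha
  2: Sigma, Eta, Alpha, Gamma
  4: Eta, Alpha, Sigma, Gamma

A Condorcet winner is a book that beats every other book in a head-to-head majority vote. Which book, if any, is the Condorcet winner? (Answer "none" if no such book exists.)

Sigma

Pairwise majorities:
Sigma vs Alpha: 7 to 4, Sigma.
Sigma vs Eta: Sigma is ranked higher on 1+4+2 = 7 ballots, Eta on 4. Sigma wins 7–4.
Sigma vs Gamma: 11 to 0, Sigma.
Alpha vs Eta: Eta, 11–0.
Alpha vs Gamma: 2+4 = 6 for Alpha, 5 for Gamma — Alpha by 6–5.
Eta vs Gamma: 4+2+4 = 10 for Eta, 1 for Gamma — Eta by 10–1.
Sigma wins every pairwise contest, so Sigma is the Condorcet winner.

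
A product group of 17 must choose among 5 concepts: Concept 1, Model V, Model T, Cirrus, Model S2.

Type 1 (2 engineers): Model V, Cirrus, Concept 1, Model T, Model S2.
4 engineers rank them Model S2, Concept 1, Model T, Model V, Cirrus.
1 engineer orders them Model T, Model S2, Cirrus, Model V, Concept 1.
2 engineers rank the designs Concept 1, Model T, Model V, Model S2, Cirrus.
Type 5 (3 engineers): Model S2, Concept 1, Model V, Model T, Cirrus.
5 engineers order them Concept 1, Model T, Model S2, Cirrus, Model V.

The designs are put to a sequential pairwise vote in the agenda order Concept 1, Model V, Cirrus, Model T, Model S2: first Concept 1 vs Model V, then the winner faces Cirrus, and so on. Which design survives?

Round 1: Concept 1 vs Model V — 14–3, Concept 1 advances.
Round 2: Concept 1 vs Cirrus — 14–3, Concept 1 advances.
Round 3: Concept 1 vs Model T — 16–1, Concept 1 advances.
Round 4: Concept 1 vs Model S2 — 9–8, Concept 1 advances.
The agenda winner is Concept 1.

Concept 1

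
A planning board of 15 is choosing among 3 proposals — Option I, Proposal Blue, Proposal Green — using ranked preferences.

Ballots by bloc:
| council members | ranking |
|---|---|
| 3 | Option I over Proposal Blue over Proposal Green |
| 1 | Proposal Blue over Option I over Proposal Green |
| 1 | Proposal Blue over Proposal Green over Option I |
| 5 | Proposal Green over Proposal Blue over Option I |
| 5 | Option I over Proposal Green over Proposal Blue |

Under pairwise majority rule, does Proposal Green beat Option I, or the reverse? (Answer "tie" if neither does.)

Option I

Ballots ranking Proposal Green above Option I: 1 + 5 = 6.
Ballots ranking Option I above Proposal Green: 15 − 6 = 9.
Option I wins the head-to-head 9–6.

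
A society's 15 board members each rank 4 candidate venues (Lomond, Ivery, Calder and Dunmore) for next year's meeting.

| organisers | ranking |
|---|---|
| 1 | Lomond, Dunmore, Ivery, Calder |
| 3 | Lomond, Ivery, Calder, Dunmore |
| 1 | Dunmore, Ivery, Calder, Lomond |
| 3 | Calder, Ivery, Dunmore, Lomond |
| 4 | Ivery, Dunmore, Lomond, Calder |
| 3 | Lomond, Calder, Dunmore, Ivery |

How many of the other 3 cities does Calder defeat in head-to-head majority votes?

Calder against each rival (15 organisers):
Calder vs Lomond: 4 to 11, Lomond.
Calder vs Ivery: Calder is ranked higher on 3+3 = 6 ballots, Ivery on 9. Ivery wins 9–6.
Calder vs Dunmore: 9 to 6, Calder.
Calder beats Dunmore; loses to Lomond, Ivery — 1 pairwise win.

1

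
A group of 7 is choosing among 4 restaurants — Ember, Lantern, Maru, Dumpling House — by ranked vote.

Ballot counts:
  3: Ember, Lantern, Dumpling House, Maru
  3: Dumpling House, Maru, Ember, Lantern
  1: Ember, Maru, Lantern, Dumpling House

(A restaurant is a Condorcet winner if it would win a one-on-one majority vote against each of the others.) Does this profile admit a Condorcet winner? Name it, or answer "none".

Ember

Pairwise majorities:
Ember vs Lantern: 3+3+1 = 7 for Ember, 0 for Lantern — Ember by 7–0.
Ember–Maru: Ember 4–3.
Ember vs Dumpling House: Ember preferred on 3+1 = 4 ballots; Ember wins 4–3.
Lantern vs Maru: 3 to 4, Maru.
Lantern vs Dumpling House: Lantern preferred on 3+1 = 4 ballots; Lantern wins 4–3.
Maru vs Dumpling House: Dumpling House wins 6–1.
Ember beats each of Lantern, Maru, Dumpling House — Ember is the Condorcet winner.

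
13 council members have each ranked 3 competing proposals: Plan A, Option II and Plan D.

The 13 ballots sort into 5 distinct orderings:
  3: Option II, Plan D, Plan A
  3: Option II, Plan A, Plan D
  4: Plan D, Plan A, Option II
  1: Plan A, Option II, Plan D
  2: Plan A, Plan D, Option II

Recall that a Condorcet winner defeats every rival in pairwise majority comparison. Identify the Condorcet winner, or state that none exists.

none

Check each pair by majority over 13 ballots:
Plan A vs Option II: Plan A wins 7–6.
Plan A–Plan D: Plan D 7–6.
Option II vs Plan D: Option II wins 7–6.
Every option loses at least once (Plan A loses to Plan D; Option II loses to Plan A; Plan D loses to Option II). The majority relation contains the cycle Plan A > Option II > Plan D > Plan A, so there is no Condorcet winner.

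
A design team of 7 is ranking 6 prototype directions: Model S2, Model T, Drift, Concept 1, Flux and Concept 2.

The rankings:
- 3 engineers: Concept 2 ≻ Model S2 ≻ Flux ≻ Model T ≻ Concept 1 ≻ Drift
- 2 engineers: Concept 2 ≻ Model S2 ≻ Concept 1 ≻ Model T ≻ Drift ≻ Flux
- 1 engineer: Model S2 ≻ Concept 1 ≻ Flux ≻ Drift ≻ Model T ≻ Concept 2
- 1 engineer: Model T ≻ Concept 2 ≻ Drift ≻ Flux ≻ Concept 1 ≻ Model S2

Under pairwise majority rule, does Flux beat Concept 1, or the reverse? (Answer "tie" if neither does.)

Flux

Ballots ranking Flux above Concept 1: 3 + 1 = 4.
Ballots ranking Concept 1 above Flux: 7 − 4 = 3.
Flux wins the head-to-head 4–3.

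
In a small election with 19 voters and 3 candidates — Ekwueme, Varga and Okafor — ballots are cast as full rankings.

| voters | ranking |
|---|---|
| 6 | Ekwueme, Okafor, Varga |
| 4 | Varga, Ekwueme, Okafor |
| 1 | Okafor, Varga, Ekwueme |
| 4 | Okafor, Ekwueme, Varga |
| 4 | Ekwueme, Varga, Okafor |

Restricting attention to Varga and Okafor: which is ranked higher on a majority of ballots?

Ballots ranking Varga above Okafor: 4 + 4 = 8.
Ballots ranking Okafor above Varga: 19 − 8 = 11.
Okafor wins the head-to-head 11–8.

Okafor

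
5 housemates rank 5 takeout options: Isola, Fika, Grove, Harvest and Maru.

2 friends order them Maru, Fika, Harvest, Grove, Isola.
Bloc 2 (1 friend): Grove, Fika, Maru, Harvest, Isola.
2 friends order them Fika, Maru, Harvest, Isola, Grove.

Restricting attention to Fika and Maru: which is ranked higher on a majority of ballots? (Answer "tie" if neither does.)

Ballots ranking Fika above Maru: 1 + 2 = 3.
Ballots ranking Maru above Fika: 5 − 3 = 2.
Fika wins the head-to-head 3–2.

Fika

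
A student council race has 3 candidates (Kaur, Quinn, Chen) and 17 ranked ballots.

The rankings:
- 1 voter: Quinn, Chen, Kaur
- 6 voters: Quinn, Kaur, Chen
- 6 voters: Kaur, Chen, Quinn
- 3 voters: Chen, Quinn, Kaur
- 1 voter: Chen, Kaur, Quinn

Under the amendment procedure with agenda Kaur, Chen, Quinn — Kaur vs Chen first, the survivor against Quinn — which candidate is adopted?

Quinn

Round 1: Kaur vs Chen — 12–5, Kaur advances.
Round 2: Kaur vs Quinn — 7–10, Quinn advances.
Quinn survives the agenda.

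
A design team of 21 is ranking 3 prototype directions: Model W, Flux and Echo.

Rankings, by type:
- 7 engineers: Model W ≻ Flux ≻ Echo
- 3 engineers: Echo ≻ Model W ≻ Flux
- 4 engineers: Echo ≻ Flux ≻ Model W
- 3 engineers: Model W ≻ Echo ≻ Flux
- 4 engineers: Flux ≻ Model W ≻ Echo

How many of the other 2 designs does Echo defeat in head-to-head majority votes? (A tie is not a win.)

0

Echo against each rival (21 engineers):
Echo vs Model W: Model W wins 14–7.
Echo vs Flux: Echo preferred on 3+4+3 = 10 ballots; Flux wins 11–10.
Echo beats no one; loses to Model W, Flux — 0 pairwise wins.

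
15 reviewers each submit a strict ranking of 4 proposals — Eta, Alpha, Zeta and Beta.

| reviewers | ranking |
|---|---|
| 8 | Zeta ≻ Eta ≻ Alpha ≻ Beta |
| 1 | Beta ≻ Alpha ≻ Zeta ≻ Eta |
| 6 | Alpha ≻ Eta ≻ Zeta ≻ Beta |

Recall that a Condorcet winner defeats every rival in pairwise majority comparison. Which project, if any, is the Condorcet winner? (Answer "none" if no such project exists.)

Check each pair by majority over 15 ballots:
Eta vs Alpha: Eta, 8–7.
Eta vs Zeta: Eta preferred on 6 ballots; Zeta wins 9–6.
Eta vs Beta: Eta wins 14–1.
Alpha vs Zeta: 1+6 = 7 for Alpha, 8 for Zeta — Zeta by 8–7.
Alpha vs Beta: 14 to 1, Alpha.
Zeta vs Beta: Zeta, 14–1.
Zeta beats each of Eta, Alpha, Beta — Zeta is the Condorcet winner.

Zeta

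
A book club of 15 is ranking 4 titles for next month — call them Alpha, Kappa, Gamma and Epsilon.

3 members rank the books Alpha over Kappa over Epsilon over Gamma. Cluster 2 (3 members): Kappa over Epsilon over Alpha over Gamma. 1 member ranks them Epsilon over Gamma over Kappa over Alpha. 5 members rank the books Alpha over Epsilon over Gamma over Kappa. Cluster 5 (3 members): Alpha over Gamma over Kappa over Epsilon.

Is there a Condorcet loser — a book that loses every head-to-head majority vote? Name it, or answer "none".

none

Head-to-head results (15 members):
Alpha vs Kappa: Alpha, 11–4.
Alpha vs Gamma: 3+3+5+3 = 14 for Alpha, 1 for Gamma — Alpha by 14–1.
Alpha vs Epsilon: 11 to 4, Alpha.
Kappa vs Gamma: 3+3 = 6 for Kappa, 9 for Gamma — Gamma by 9–6.
Kappa vs Epsilon: Kappa preferred on 3+3+3 = 9 ballots; Kappa wins 9–6.
Gamma vs Epsilon: Epsilon, 12–3.
No book is winless: Alpha beats Kappa; Kappa beats Epsilon; Gamma beats Kappa; Epsilon beats Gamma. There is no Condorcet loser.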